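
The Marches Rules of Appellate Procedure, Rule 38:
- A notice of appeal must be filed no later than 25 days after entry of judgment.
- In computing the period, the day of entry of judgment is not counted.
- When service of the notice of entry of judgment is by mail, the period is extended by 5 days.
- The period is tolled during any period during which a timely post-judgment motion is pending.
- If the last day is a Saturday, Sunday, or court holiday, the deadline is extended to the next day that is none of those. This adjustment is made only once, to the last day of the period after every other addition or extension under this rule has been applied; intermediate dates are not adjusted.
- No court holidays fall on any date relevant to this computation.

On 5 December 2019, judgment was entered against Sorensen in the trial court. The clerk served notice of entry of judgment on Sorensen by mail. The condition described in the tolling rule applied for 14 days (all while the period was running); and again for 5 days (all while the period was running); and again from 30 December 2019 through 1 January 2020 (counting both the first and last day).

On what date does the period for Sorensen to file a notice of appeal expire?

January 27, 2020

25 days after 5 December 2019 is December 30, 2019.
Service was by mail, adding 5 days: December 30, 2019 + 5 days = January 4, 2020.
Tolling adds 14 days: January 4, 2020 + 14 days = January 18, 2020.
Tolling adds 5 days: January 18, 2020 + 5 days = January 23, 2020.
From December 30, 2019 through January 1, 2020 inclusive is 3 days; tolling adds 3 days: January 23, 2020 + 3 days = January 26, 2020.
January 26, 2020 is Sunday. The next qualifying day is January 27, 2020.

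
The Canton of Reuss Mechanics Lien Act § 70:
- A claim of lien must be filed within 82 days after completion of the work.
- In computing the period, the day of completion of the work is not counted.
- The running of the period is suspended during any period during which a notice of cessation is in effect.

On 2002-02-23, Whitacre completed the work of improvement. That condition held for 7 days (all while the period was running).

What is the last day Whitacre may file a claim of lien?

May 23, 2002

82 days after 2002-02-23 is May 16, 2002.
Tolling adds 7 days: May 16, 2002 + 7 days = May 23, 2002.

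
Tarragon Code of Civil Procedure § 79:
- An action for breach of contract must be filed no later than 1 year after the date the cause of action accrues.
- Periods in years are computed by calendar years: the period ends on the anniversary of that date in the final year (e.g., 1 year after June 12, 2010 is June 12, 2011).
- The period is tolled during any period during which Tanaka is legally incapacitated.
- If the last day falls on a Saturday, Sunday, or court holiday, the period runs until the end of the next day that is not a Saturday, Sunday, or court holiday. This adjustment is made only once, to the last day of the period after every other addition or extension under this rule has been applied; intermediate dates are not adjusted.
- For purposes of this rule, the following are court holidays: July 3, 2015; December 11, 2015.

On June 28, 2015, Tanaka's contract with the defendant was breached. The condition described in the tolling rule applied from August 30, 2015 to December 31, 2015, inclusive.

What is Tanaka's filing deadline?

October 31, 2016

1 year after June 28, 2015 is June 28, 2016.
From August 30, 2015 through December 31, 2015 inclusive is 124 days; tolling adds 124 days: June 28, 2016 + 124 days = October 30, 2016.
October 30, 2016 is Sunday. The next qualifying day is October 31, 2016.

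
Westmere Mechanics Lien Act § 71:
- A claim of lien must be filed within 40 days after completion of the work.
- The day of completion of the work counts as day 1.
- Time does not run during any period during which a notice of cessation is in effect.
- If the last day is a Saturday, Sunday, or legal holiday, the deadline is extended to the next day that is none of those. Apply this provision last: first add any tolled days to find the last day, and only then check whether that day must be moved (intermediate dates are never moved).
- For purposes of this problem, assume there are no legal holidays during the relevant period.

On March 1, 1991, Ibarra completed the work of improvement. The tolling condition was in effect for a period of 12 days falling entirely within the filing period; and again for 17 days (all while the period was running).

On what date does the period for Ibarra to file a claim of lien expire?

Counting March 1, 1991 as day 1, day 40 is April 9, 1991.
Tolling adds 12 days: April 9, 1991 + 12 days = April 21, 1991.
Tolling adds 17 days: April 21, 1991 + 17 days = May 8, 1991.
May 8, 1991 is a Wednesday and not a legal holiday, so no extension applies.

May 8, 1991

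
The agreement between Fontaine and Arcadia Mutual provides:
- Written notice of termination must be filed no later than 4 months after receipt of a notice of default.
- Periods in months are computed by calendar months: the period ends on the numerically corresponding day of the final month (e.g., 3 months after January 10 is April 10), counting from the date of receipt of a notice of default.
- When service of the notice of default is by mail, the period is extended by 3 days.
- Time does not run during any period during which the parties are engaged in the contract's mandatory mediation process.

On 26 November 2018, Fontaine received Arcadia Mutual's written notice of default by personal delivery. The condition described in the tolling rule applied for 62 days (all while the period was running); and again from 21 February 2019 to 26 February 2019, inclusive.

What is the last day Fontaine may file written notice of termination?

4 months after 26 November 2018 is March 26, 2019.
Service was not by mail, so no mail extension applies.
Tolling adds 62 days: March 26, 2019 + 62 days = May 27, 2019.
From February 21, 2019 through February 26, 2019 inclusive is 6 days; tolling adds 6 days: May 27, 2019 + 6 days = June 2, 2019.

June 2, 2019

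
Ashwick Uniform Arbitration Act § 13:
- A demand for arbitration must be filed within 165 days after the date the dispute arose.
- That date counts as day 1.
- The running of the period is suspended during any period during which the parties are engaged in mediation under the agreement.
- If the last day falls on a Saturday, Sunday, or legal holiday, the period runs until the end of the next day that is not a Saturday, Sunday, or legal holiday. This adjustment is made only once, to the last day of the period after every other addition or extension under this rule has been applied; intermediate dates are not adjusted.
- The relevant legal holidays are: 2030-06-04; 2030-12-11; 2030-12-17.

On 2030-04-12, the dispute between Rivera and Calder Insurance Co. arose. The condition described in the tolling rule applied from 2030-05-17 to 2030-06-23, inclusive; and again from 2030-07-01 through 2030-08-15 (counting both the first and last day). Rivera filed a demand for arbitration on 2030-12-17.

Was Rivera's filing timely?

Counting 2030-04-12 as day 1, day 165 is September 23, 2030.
From May 17, 2030 through June 23, 2030 inclusive is 38 days; tolling adds 38 days: September 23, 2030 + 38 days = October 31, 2030.
From July 1, 2030 through August 15, 2030 inclusive is 46 days; tolling adds 46 days: October 31, 2030 + 46 days = December 16, 2030.
December 16, 2030 is a Monday and not a legal holiday, so no extension applies.
The deadline is December 16, 2030; the filing on December 17, 2030 is after that date.

No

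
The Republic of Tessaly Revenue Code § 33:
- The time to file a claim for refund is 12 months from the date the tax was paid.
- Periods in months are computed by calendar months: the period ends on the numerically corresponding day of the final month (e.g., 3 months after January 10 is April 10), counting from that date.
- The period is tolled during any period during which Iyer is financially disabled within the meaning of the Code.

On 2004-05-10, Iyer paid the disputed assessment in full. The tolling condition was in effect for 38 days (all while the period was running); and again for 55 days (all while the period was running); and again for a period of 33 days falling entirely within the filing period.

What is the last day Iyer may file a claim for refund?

September 13, 2005

12 months after 2004-05-10 is May 10, 2005.
Tolling adds 38 days: May 10, 2005 + 38 days = June 17, 2005.
Tolling adds 55 days: June 17, 2005 + 55 days = August 11, 2005.
Tolling adds 33 days: August 11, 2005 + 33 days = September 13, 2005.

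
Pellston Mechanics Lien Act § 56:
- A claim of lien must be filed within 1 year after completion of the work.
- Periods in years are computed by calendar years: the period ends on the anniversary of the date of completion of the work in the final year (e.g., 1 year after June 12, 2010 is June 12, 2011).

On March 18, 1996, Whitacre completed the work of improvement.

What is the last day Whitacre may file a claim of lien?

March 18, 1997

1 year after March 18, 1996 is March 18, 1997.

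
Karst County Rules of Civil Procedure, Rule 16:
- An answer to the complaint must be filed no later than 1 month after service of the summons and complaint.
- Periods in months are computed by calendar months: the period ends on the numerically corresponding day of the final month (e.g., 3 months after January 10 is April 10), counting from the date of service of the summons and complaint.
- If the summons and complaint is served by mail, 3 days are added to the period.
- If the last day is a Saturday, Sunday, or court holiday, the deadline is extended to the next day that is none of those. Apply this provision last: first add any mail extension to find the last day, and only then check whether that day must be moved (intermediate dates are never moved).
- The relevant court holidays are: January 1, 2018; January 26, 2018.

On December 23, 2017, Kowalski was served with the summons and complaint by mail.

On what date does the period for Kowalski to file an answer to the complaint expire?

1 month after December 23, 2017 is January 23, 2018.
Service was by mail, adding 3 days: January 23, 2018 + 3 days = January 26, 2018.
January 26, 2018 is a listed holiday; January 27, 2018 is Saturday; January 28, 2018 is Sunday. The next qualifying day is January 29, 2018.

January 29, 2018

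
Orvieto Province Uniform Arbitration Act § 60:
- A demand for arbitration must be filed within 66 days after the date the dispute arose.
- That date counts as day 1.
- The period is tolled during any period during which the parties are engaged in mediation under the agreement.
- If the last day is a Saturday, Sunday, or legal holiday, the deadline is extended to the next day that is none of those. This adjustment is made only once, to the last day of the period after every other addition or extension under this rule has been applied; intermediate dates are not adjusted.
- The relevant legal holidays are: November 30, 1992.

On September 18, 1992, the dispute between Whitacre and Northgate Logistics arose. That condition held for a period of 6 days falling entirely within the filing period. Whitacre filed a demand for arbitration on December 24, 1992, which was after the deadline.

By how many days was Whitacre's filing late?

23 days

Counting September 18, 1992 as day 1, day 66 is November 22, 1992.
Tolling adds 6 days: November 22, 1992 + 6 days = November 28, 1992.
November 28, 1992 is Saturday; November 29, 1992 is Sunday; November 30, 1992 is a listed holiday. The next qualifying day is December 1, 1992.
The deadline is December 1, 1992; from December 1, 1992 to December 24, 1992 is 23 days.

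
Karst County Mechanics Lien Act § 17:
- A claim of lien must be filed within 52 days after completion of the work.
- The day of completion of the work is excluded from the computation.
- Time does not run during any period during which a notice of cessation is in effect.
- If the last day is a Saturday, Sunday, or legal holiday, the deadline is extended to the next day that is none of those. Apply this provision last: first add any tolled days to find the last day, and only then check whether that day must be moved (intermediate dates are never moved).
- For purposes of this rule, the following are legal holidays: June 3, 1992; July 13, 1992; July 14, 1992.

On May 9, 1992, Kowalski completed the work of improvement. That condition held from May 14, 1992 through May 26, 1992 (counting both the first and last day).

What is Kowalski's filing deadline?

July 15, 1992

52 days after May 9, 1992 is June 30, 1992.
From May 14, 1992 through May 26, 1992 inclusive is 13 days; tolling adds 13 days: June 30, 1992 + 13 days = July 13, 1992.
July 13, 1992 is a listed holiday; July 14, 1992 is a listed holiday. The next qualifying day is July 15, 1992.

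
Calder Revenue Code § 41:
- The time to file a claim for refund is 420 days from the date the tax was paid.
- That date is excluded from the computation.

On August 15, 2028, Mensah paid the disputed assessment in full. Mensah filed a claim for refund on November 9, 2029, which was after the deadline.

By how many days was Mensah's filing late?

420 days after August 15, 2028 is October 9, 2029.
The deadline is October 9, 2029; from October 9, 2029 to November 9, 2029 is 31 days.

31 days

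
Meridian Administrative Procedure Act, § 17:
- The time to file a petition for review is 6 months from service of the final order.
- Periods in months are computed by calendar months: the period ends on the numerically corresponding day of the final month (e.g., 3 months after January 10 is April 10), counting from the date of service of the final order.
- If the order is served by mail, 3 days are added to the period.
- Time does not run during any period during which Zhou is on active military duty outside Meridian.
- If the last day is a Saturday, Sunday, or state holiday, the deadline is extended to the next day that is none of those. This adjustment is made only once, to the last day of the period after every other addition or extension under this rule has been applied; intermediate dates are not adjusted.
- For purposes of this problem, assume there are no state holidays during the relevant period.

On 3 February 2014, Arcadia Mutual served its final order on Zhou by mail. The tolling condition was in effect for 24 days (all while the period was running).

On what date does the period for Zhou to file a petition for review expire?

September 1, 2014

6 months after 3 February 2014 is August 3, 2014.
Service was by mail, adding 3 days: August 3, 2014 + 3 days = August 6, 2014.
Tolling adds 24 days: August 6, 2014 + 24 days = August 30, 2014.
August 30, 2014 is Saturday; August 31, 2014 is Sunday. The next qualifying day is September 1, 2014.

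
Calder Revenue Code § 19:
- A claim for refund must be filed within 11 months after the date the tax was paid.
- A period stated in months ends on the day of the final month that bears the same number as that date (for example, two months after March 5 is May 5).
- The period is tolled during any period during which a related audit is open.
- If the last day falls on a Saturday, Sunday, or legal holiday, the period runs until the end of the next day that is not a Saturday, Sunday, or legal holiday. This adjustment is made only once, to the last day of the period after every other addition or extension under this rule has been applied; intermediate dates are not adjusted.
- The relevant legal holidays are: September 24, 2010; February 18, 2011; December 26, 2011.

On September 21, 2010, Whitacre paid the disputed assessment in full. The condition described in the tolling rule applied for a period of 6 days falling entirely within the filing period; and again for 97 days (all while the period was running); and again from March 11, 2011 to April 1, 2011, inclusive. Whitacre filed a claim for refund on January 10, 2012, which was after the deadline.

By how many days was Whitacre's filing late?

14 days

11 months after September 21, 2010 is August 21, 2011.
Tolling adds 6 days: August 21, 2011 + 6 days = August 27, 2011.
Tolling adds 97 days: August 27, 2011 + 97 days = December 2, 2011.
From March 11, 2011 through April 1, 2011 inclusive is 22 days; tolling adds 22 days: December 2, 2011 + 22 days = December 24, 2011.
December 24, 2011 is Saturday; December 25, 2011 is Sunday; December 26, 2011 is a listed holiday. The next qualifying day is December 27, 2011.
The deadline is December 27, 2011; from December 27, 2011 to January 10, 2012 is 14 days.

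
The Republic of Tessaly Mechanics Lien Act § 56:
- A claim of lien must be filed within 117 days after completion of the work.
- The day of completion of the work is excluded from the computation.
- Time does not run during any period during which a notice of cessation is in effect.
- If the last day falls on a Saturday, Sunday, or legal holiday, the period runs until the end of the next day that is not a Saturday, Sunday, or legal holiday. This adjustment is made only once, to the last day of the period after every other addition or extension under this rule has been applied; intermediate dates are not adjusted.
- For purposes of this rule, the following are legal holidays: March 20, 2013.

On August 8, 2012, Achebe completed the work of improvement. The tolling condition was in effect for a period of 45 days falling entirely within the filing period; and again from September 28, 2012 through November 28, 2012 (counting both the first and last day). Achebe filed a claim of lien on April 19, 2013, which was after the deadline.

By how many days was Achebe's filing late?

117 days after August 8, 2012 is December 3, 2012.
Tolling adds 45 days: December 3, 2012 + 45 days = January 17, 2013.
From September 28, 2012 through November 28, 2012 inclusive is 62 days; tolling adds 62 days: January 17, 2013 + 62 days = March 20, 2013.
March 20, 2013 is a listed holiday. The next qualifying day is March 21, 2013.
The deadline is March 21, 2013; from March 21, 2013 to April 19, 2013 is 29 days.

29 days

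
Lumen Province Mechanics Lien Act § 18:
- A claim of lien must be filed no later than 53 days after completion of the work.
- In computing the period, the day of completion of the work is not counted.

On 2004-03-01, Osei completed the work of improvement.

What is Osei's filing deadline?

April 23, 2004

53 days after 2004-03-01 is April 23, 2004.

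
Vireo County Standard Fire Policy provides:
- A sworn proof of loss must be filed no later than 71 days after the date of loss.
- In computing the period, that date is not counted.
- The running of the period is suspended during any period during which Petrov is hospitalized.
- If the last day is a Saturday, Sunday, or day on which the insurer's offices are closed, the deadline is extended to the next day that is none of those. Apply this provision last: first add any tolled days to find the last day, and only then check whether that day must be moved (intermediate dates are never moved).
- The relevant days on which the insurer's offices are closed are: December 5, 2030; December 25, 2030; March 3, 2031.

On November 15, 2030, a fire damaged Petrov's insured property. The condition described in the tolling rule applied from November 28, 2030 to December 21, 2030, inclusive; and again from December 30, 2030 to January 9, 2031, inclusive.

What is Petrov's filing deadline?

March 4, 2031

71 days after November 15, 2030 is January 25, 2031.
From November 28, 2030 through December 21, 2030 inclusive is 24 days; tolling adds 24 days: January 25, 2031 + 24 days = February 18, 2031.
From December 30, 2030 through January 9, 2031 inclusive is 11 days; tolling adds 11 days: February 18, 2031 + 11 days = March 1, 2031.
March 1, 2031 is Saturday; March 2, 2031 is Sunday; March 3, 2031 is a listed holiday. The next qualifying day is March 4, 2031.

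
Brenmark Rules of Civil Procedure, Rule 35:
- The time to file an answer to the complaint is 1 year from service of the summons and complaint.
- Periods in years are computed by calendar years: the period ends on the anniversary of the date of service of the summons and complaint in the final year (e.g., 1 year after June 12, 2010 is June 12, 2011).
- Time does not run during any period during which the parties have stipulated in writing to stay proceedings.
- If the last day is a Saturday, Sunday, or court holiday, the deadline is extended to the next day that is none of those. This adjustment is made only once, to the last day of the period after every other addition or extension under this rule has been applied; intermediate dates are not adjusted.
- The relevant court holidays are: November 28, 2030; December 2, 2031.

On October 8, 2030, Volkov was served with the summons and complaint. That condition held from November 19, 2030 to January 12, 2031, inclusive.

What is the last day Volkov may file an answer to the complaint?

December 3, 2031

1 year after October 8, 2030 is October 8, 2031.
From November 19, 2030 through January 12, 2031 inclusive is 55 days; tolling adds 55 days: October 8, 2031 + 55 days = December 2, 2031.
December 2, 2031 is a listed holiday. The next qualifying day is December 3, 2031.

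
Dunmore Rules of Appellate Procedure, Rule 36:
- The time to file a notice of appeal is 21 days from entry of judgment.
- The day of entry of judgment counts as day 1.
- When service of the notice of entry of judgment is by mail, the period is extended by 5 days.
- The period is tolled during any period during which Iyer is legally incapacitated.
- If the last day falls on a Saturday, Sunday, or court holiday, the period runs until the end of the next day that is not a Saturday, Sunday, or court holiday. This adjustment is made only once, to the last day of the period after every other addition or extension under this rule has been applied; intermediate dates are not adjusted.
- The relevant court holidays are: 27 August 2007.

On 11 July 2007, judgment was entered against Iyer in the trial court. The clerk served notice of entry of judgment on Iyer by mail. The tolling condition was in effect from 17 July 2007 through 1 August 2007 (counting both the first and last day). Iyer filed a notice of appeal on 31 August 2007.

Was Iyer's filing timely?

No

Counting 11 July 2007 as day 1, day 21 is July 31, 2007.
Service was by mail, adding 5 days: July 31, 2007 + 5 days = August 5, 2007.
From July 17, 2007 through August 1, 2007 inclusive is 16 days; tolling adds 16 days: August 5, 2007 + 16 days = August 21, 2007.
August 21, 2007 is a Tuesday and not a court holiday, so no extension applies.
The deadline is August 21, 2007; the filing on August 31, 2007 is after that date.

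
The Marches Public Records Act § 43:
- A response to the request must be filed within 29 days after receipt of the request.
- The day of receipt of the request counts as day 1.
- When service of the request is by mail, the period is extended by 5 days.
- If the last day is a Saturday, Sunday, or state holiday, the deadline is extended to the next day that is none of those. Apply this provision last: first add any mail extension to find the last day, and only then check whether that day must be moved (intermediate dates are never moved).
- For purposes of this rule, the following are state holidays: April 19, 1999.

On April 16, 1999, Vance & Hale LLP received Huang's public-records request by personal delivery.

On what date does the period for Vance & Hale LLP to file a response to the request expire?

May 14, 1999

Counting April 16, 1999 as day 1, day 29 is May 14, 1999.
Service was not by mail, so no mail extension applies.
May 14, 1999 is a Friday and not a state holiday, so no extension applies.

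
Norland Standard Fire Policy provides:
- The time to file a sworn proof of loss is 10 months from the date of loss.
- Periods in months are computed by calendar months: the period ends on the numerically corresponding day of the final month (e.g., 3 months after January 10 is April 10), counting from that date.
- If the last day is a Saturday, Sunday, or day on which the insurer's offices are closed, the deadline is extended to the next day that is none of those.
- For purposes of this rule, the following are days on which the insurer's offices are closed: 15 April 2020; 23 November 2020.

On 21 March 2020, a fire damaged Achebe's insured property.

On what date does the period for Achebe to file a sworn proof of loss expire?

January 21, 2021

10 months after 21 March 2020 is January 21, 2021.
January 21, 2021 is a Thursday and not a day on which the insurer's offices are closed, so no extension applies.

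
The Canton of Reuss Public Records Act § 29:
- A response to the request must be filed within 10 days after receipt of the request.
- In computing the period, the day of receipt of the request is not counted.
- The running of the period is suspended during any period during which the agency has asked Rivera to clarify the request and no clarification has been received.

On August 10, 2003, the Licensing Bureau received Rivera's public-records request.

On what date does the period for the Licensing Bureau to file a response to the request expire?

August 20, 2003

10 days after August 10, 2003 is August 20, 2003.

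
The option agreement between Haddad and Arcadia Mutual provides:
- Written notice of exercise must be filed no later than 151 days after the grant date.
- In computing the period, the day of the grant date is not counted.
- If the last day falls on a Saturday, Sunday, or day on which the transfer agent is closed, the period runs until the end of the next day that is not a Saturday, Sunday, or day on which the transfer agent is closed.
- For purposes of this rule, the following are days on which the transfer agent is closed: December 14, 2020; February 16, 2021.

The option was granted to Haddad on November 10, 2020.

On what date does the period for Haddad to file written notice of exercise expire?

151 days after November 10, 2020 is April 10, 2021.
April 10, 2021 is Saturday; April 11, 2021 is Sunday. The next qualifying day is April 12, 2021.

April 12, 2021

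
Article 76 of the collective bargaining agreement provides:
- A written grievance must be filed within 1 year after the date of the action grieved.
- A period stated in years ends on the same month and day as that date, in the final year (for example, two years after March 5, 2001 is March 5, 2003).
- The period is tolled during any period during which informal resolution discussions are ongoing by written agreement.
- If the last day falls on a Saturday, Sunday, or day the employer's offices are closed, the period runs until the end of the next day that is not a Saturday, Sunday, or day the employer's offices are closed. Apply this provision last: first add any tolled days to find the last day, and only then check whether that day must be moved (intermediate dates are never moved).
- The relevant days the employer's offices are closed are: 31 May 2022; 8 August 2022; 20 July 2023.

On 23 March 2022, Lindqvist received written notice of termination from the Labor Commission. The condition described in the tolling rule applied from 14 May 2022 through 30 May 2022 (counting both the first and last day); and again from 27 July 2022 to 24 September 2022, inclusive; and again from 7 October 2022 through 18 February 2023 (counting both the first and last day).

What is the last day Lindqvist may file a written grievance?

October 23, 2023

1 year after 23 March 2022 is March 23, 2023.
From May 14, 2022 through May 30, 2022 inclusive is 17 days; tolling adds 17 days: March 23, 2023 + 17 days = April 9, 2023.
From July 27, 2022 through September 24, 2022 inclusive is 60 days; tolling adds 60 days: April 9, 2023 + 60 days = June 8, 2023.
From October 7, 2022 through February 18, 2023 inclusive is 135 days; tolling adds 135 days: June 8, 2023 + 135 days = October 21, 2023.
October 21, 2023 is Saturday; October 22, 2023 is Sunday. The next qualifying day is October 23, 2023.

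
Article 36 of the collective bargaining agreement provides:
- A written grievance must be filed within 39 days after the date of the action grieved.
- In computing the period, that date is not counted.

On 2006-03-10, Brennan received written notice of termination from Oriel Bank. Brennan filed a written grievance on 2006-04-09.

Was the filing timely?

Yes

39 days after 2006-03-10 is April 18, 2006.
The deadline is April 18, 2006; the filing on April 9, 2006 is on or before that date.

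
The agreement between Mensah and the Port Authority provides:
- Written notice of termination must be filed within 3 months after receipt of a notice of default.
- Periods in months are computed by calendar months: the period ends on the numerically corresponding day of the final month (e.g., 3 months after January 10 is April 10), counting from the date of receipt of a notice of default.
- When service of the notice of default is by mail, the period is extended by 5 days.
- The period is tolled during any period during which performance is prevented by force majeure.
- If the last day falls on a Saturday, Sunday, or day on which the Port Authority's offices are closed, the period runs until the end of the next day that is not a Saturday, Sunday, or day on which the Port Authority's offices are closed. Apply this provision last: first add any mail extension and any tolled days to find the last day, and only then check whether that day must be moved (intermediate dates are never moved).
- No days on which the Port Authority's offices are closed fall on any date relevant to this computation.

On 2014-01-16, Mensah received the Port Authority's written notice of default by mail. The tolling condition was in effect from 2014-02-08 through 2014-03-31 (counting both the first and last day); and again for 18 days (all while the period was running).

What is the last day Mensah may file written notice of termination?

June 30, 2014

3 months after 2014-01-16 is April 16, 2014.
Service was by mail, adding 5 days: April 16, 2014 + 5 days = April 21, 2014.
From February 8, 2014 through March 31, 2014 inclusive is 52 days; tolling adds 52 days: April 21, 2014 + 52 days = June 12, 2014.
Tolling adds 18 days: June 12, 2014 + 18 days = June 30, 2014.
June 30, 2014 is a Monday and not a day on which the Port Authority's offices are closed, so no extension applies.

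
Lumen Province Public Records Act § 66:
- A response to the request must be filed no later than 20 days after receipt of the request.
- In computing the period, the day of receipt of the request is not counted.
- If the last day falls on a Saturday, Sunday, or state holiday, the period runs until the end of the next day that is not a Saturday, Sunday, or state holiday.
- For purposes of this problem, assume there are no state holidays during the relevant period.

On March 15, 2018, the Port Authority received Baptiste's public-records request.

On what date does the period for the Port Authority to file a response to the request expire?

20 days after March 15, 2018 is April 4, 2018.
April 4, 2018 is a Wednesday and not a state holiday, so no extension applies.

April 4, 2018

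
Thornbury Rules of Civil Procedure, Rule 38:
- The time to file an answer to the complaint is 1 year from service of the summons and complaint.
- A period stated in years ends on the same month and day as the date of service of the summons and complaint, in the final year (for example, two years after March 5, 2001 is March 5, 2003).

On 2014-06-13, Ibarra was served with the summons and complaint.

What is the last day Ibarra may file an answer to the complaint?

June 13, 2015

1 year after 2014-06-13 is June 13, 2015.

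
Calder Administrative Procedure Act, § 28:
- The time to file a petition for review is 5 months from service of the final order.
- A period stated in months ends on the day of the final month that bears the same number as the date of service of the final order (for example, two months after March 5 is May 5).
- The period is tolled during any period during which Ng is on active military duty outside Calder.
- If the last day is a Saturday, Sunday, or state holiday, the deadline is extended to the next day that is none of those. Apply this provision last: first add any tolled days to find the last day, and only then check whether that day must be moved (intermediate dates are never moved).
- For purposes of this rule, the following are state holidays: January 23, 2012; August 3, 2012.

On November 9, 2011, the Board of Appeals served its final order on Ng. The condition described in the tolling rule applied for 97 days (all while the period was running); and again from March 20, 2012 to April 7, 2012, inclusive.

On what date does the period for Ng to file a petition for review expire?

August 6, 2012

5 months after November 9, 2011 is April 9, 2012.
Tolling adds 97 days: April 9, 2012 + 97 days = July 15, 2012.
From March 20, 2012 through April 7, 2012 inclusive is 19 days; tolling adds 19 days: July 15, 2012 + 19 days = August 3, 2012.
August 3, 2012 is a listed holiday; August 4, 2012 is Saturday; August 5, 2012 is Sunday. The next qualifying day is August 6, 2012.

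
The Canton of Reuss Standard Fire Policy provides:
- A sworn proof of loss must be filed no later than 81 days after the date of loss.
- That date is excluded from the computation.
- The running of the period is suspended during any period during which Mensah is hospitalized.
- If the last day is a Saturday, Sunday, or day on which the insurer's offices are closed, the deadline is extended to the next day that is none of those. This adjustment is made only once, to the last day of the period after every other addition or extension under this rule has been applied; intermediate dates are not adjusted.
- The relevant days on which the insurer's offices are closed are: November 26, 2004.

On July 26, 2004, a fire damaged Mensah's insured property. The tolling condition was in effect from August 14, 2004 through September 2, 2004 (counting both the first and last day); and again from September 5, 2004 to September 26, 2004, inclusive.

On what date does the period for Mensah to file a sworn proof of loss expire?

81 days after July 26, 2004 is October 15, 2004.
From August 14, 2004 through September 2, 2004 inclusive is 20 days; tolling adds 20 days: October 15, 2004 + 20 days = November 4, 2004.
From September 5, 2004 through September 26, 2004 inclusive is 22 days; tolling adds 22 days: November 4, 2004 + 22 days = November 26, 2004.
November 26, 2004 is a listed holiday; November 27, 2004 is Saturday; November 28, 2004 is Sunday. The next qualifying day is November 29, 2004.

November 29, 2004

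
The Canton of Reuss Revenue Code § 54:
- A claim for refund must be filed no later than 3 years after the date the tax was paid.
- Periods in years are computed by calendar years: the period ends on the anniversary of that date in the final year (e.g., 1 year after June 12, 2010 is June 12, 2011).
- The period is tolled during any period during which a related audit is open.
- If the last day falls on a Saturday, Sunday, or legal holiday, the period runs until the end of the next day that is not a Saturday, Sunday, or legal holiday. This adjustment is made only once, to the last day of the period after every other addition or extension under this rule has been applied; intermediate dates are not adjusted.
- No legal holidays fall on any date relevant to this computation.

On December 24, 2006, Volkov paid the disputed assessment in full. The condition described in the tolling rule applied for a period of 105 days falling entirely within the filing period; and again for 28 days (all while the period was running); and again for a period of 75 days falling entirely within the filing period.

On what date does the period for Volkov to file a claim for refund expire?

3 years after December 24, 2006 is December 24, 2009.
Tolling adds 105 days: December 24, 2009 + 105 days = April 8, 2010.
Tolling adds 28 days: April 8, 2010 + 28 days = May 6, 2010.
Tolling adds 75 days: May 6, 2010 + 75 days = July 20, 2010.
July 20, 2010 is a Tuesday and not a legal holiday, so no extension applies.

July 20, 2010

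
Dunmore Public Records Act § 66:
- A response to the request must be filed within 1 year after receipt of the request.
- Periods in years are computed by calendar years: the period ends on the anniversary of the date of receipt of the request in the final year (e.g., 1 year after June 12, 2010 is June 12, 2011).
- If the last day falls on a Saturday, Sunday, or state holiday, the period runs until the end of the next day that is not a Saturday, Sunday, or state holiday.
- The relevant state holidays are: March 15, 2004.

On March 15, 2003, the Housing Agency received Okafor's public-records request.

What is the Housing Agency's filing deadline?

March 16, 2004

1 year after March 15, 2003 is March 15, 2004.
March 15, 2004 is a listed holiday. The next qualifying day is March 16, 2004.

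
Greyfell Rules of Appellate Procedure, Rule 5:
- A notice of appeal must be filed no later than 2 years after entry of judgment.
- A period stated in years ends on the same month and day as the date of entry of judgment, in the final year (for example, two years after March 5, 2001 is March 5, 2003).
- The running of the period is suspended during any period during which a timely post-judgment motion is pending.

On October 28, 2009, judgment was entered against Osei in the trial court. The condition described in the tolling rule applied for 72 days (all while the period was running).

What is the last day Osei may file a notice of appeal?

2 years after October 28, 2009 is October 28, 2011.
Tolling adds 72 days: October 28, 2011 + 72 days = January 8, 2012.

January 8, 2012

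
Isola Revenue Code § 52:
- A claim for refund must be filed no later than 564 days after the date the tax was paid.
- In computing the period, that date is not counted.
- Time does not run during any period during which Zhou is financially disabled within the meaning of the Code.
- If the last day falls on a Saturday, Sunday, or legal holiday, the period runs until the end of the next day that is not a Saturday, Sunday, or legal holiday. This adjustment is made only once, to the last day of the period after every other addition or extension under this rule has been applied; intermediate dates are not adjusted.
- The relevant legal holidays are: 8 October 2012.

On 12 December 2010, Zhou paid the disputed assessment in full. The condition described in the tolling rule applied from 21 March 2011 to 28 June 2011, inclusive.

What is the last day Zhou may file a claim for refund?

564 days after 12 December 2010 is June 28, 2012.
From March 21, 2011 through June 28, 2011 inclusive is 100 days; tolling adds 100 days: June 28, 2012 + 100 days = October 6, 2012.
October 6, 2012 is Saturday; October 7, 2012 is Sunday; October 8, 2012 is a listed holiday. The next qualifying day is October 9, 2012.

October 9, 2012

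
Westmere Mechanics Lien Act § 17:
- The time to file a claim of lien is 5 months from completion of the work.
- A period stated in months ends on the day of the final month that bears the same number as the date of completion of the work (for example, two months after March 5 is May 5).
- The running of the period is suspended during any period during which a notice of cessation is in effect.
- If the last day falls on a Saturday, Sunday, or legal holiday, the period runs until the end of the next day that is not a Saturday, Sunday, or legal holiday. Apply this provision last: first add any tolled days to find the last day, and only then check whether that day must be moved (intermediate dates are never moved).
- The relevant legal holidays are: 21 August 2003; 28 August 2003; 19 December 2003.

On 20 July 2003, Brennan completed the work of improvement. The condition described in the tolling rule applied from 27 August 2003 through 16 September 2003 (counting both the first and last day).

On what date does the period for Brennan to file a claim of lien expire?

January 12, 2004

5 months after 20 July 2003 is December 20, 2003.
From August 27, 2003 through September 16, 2003 inclusive is 21 days; tolling adds 21 days: December 20, 2003 + 21 days = January 10, 2004.
January 10, 2004 is Saturday; January 11, 2004 is Sunday. The next qualifying day is January 12, 2004.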